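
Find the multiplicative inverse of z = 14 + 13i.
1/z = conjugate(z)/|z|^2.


|z|^2 = 196+169 = 365
1/z = (14 - 13i)/365

1/z = 0.0384 - 0.0356i


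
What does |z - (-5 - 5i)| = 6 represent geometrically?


|z - z0| = r is a circle with center z0 and radius r.
Center = (-5, -5), radius = 6

Circle with center (-5, -5) and radius 6


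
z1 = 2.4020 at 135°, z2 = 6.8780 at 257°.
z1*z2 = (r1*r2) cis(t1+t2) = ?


r = 2.4020 * 6.8780 = 16.5210
theta = 135° + 257° = 392° = 32° (mod 360)

16.5210 cis(32°)


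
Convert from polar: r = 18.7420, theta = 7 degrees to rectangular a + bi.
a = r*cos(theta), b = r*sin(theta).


a = 18.7420*cos(7°) = 18.7420*0.992546 = 18.6023
b = 18.7420*sin(7°) = 18.7420*0.12187 = 2.2841

18.6023 + 2.2841i


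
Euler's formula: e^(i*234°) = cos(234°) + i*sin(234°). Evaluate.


cos(234°) = -0.5878
sin(234°) = -0.8090

e^(i*234°) = -0.5878 - 0.8090i


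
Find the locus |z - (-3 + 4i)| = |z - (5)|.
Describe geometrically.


Equal distances means the locus is the perpendicular bisector of z1 and z2.
Midpoint = ((-3+5)/2, (4+0)/2) = (1.0000, 2.0000)

Perpendicular bisector through (1.0000, 2.0000)


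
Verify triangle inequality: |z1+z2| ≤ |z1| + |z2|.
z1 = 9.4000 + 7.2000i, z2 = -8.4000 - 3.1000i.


|z1| = sqrt(9.4^2 + 7.2^2) = sqrt(140.2) = 11.8406
|z2| = sqrt((-8.4)^2 + (-3.1)^2) = sqrt(80.17) = 8.9538
z1+z2 = 1.0000 + 4.1000i
|z1+z2| = sqrt(17.81) = 4.2202
|z1|+|z2| = 11.8406 + 8.9538 = 20.7944

|z1+z2| = 4.2202 ≤ |z1|+|z2| = 20.7944 (verified)


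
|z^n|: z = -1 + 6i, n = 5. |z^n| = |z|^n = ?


|z| = sqrt(1+36) = sqrt(37) = 6.0828
|z^5| = |z|^5 = (sqrt(37))^5 = 37^2 * sqrt(37) = 1369*sqrt(37)

|z^5| = 1369*sqrt(37) ≈ 8327.3019


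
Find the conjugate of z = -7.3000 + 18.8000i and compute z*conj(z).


z_bar = -7.3000 - 18.8000i
z*z_bar = (-7.3)^2 + 18.8^2 = 53.29 + 353.44 = 406.73

z_bar = -7.3000 - 18.8000i, z*z_bar = 406.73


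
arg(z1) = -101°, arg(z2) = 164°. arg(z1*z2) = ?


arg(z1*z2) = -101° + 164° = 63°
Normalized to (-180°, 180°]: 63°

63°


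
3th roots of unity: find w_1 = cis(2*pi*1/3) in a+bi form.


Angle = 360*1/3 = 120°
a = cos(120°) = -0.5000
b = sin(120°) = 0.8660

-0.5000 + 0.8660i


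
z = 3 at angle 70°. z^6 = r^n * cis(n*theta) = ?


r^6 = 3^6 = 729
n*theta = 6*70° = 420° = 60° (mod 360)
a = 729*cos(60°) = 364.5000
b = 729*sin(60°) = 631.3325

729 cis(60°) = 364.5000 + 631.3325i


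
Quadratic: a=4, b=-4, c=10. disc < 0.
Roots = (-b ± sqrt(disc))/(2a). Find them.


disc = (-4)^2 - 4*4*10 = 16 - 160 = -144
sqrt(|disc|) = sqrt(144) = 12.0000
Real part = 4/(2*4) = 0.5000
Imag part = 12.0000/(2*4) = 1.5000

0.5000 ± 1.5000i


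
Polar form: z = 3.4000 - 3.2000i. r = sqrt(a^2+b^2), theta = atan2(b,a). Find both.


r = sqrt(11.56+10.24) = sqrt(21.8) = 4.6690
theta = atan2(-3.2, 3.4) = -43.2643 degrees

r = 4.6690, theta = -43.2643 degrees


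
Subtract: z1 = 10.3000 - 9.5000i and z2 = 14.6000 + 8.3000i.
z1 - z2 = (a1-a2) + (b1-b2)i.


Real: 10.3 - 14.6 = -4.3
Imag: -9.5 - 8.3 = -17.8

-4.3000 - 17.8000i


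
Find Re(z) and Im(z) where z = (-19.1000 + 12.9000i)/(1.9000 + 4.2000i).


Multiply by conjugate: (-19.1000 + 12.9000i)(1.9000 - 4.2000i) / (1.9^2 + 4.2^2)
Numerator real = -19.1*1.9 + 12.9*4.2 = 17.89
Numerator imag = 12.9*1.9 - (-19.1)*4.2 = 104.73
Denominator = 21.25
Re(z) = 17.89/21.25 = 0.8419
Im(z) = 104.73/21.25 = 4.9285

Re(z) = 0.8419, Im(z) = 4.9285


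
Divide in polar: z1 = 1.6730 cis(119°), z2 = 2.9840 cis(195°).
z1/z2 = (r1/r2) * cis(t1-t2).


r = 1.6730 / 2.9840 = 0.5607
theta = 119° - 195° = -76° = 284° (mod 360)

0.5607 cis(284°)


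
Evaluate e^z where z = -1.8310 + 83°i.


e^-1.8310 = 0.1603
cos(83°) = 0.1219
sin(83°) = 0.9925
Real = 0.1603*0.1219 = 0.0195
Imag = 0.1603*0.9925 = 0.1591

0.0195 + 0.1591i


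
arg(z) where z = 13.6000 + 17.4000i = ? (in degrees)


Re = 13.6, Im = 17.4
arg = atan2(17.4, 13.6) = 51.9885 degrees

arg(z) = 51.9885 degrees


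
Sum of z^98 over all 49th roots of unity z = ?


The roots are w_k = w^k with w = e^(2*pi*i/49), and (w^k)^98 = (w^98)^k.
So S = 1 + u + u^2 + ... + u^(48) with u = w^98.
98 = 2*49 + 0, so 98 is a multiple of 49 and u = (w^49)^2 = 1.
Every one of the 49 terms equals 1: S = 49

S = 49


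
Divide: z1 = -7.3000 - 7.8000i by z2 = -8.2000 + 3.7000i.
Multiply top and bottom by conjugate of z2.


Conjugate of z2 = -8.2000 - 3.7000i
Numerator: (-7.3000 - 7.8000i)(-8.2000 - 3.7000i) = 31.0000 + 90.9700i
Denominator: (-8.2)^2 + 3.7^2 = 80.93
Result = (31.0000 + 90.9700i)/80.93

0.3830 + 1.1241i


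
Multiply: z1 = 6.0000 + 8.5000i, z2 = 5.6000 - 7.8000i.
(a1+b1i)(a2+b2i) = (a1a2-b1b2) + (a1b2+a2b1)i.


Real = 6*5.6 - 8.5*(-7.8) = 33.6 - (-66.3) = 99.9
Imag = 6*(-7.8) + 5.6*8.5 = -46.8 + 47.6 = 0.8

99.9000 + 0.8000i


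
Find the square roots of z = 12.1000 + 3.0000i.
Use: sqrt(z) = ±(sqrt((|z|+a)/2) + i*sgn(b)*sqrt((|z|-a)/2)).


|z| = sqrt(146.41+9) = 12.4664
sqrt((|z|+a)/2) = sqrt((12.4664+12.1)/2) = sqrt(12.2832) = 3.5047
sqrt((|z|-a)/2) = sqrt((12.4664-12.1)/2) = sqrt(0.1832) = 0.4280

±(3.5047 + 0.4280i) i.e. 3.5047 + 0.4280i and -3.5047 - 0.4280i


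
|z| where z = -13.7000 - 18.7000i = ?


|z| = sqrt((-13.7)^2 + (-18.7)^2) = sqrt(187.69 + 349.69) = sqrt(537.38) = 23.1815

|z| = 23.1815


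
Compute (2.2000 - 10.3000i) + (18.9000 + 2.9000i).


Real: 2.2 + 18.9 = 21.1
Imag: -10.3 + 2.9 = -7.4

21.1000 - 7.4000i


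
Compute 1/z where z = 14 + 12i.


|z|^2 = 196+144 = 340
1/z = (14 - 12i)/340

1/z = 0.0412 - 0.0353i


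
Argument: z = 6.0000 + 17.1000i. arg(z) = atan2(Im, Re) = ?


Re = 6, Im = 17.1
arg = atan2(17.1, 6) = 70.6652 degrees

arg(z) = 70.6652 degrees


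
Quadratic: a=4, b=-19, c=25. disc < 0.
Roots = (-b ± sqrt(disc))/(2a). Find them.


disc = (-19)^2 - 4*4*25 = 361 - 400 = -39
sqrt(|disc|) = sqrt(39) = 6.2450
Real part = 19/(2*4) = 2.3750
Imag part = 6.2450/(2*4) = 0.7806

2.3750 ± 0.7806i


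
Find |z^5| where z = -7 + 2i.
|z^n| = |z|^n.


|z| = sqrt(49+4) = sqrt(53) = 7.2801
|z^5| = |z|^5 = (sqrt(53))^5 = 53^2 * sqrt(53) = 2809*sqrt(53)

|z^5| = 2809*sqrt(53) ≈ 20449.8287


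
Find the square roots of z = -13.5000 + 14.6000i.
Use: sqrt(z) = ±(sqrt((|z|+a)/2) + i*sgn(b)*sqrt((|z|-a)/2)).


|z| = sqrt(182.25+213.16) = 19.8849
sqrt((|z|+a)/2) = sqrt((19.8849+(-13.5))/2) = sqrt(3.1925) = 1.7867
sqrt((|z|-a)/2) = sqrt((19.8849-(-13.5))/2) = sqrt(16.6925) = 4.0856

±(1.7867 + 4.0856i) i.e. 1.7867 + 4.0856i and -1.7867 - 4.0856i


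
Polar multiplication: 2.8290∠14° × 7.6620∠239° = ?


r = 2.8290 * 7.6620 = 21.6758
theta = 14° + 239° = 253° = 253° (mod 360)

21.6758 cis(253°)


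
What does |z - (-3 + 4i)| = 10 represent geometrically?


|z - z0| = r is a circle with center z0 and radius r.
Center = (-3, 4), radius = 10

Circle with center (-3, 4) and radius 10


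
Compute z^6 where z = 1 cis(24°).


r^6 = 1^6 = 1
n*theta = 6*24° = 144° = 144° (mod 360)
a = 1*cos(144°) = -0.8090
b = 1*sin(144°) = 0.5878

1 cis(144°) = -0.8090 + 0.5878i


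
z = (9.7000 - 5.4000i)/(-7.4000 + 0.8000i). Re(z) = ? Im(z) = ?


Multiply by conjugate: (9.7000 - 5.4000i)(-7.4000 - 0.8000i) / ((-7.4)^2 + 0.8^2)
Numerator real = 9.7*(-7.4) - (5.4)*0.8 = -76.1
Numerator imag = -5.4*(-7.4) - 9.7*0.8 = 32.2
Denominator = 55.4
Re(z) = -76.1/55.4 = -1.3736
Im(z) = 32.2/55.4 = 0.5812

Re(z) = -1.3736, Im(z) = 0.5812


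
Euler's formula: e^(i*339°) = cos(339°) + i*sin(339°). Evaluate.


cos(339°) = 0.9336
sin(339°) = -0.3584

e^(i*339°) = 0.9336 - 0.3584i


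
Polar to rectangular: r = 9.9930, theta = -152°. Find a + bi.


a = 9.9930*cos(-152°) = 9.9930*(-0.88295) = -8.8233
b = 9.9930*sin(-152°) = 9.9930*(-0.46947) = -4.6914

-8.8233 - 4.6914i


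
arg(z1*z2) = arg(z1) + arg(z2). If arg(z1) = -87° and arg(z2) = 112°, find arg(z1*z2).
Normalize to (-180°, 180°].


arg(z1*z2) = -87° + 112° = 25°
Normalized to (-180°, 180°]: 25°

25°


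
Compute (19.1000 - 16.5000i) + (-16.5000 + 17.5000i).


Real: 19.1 - 16.5 = 2.6
Imag: -16.5 + 17.5 = 1

2.6000 + i


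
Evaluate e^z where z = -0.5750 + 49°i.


e^-0.5750 = 0.5627
cos(49°) = 0.6561
sin(49°) = 0.7547
Real = 0.5627*0.6561 = 0.3692
Imag = 0.5627*0.7547 = 0.4247

0.3692 + 0.4247i


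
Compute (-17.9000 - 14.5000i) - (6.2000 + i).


Real: -17.9 - 6.2 = -24.1
Imag: -14.5 - 1 = -15.5

-24.1000 - 15.5000i


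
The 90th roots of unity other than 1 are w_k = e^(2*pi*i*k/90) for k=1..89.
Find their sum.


With w = e^(2*pi*i/90), all 90 of the 90th roots of unity w^0 = 1, w, ..., w^(89) sum to 0: 1 + w + ... + w^(89) = (1 - w^90)/(1 - w) = 0 since w^90 = 1, w ≠ 1.
Removing the root 1: w + w^2 + ... + w^(89) = 0 - 1 = -1

Sum = -1


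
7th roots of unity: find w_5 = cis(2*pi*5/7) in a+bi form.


Angle = 360*5/7 = 257.1429°
a = cos(257.1429°) = -0.2225
b = sin(257.1429°) = -0.9749

-0.2225 - 0.9749i


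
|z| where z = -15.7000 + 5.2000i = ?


|z| = sqrt((-15.7)^2 + 5.2^2) = sqrt(246.49 + 27.04) = sqrt(273.53) = 16.5387

|z| = 16.5387


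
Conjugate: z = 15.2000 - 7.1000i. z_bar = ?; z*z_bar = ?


z_bar = 15.2000 + 7.1000i
z*z_bar = 15.2^2 + (-7.1)^2 = 231.04 + 50.41 = 281.45

z_bar = 15.2000 + 7.1000i, z*z_bar = 281.45


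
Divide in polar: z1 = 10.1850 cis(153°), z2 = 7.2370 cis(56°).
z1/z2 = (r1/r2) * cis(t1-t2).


r = 10.1850 / 7.2370 = 1.4074
theta = 153° - 56° = 97° = 97° (mod 360)

1.4074 cis(97°)


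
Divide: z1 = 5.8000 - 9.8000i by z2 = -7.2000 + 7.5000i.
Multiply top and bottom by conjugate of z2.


Conjugate of z2 = -7.2000 - 7.5000i
Numerator: (5.8000 - 9.8000i)(-7.2000 - 7.5000i) = -115.2600 + 27.0600i
Denominator: (-7.2)^2 + 7.5^2 = 108.09
Result = (-115.2600 + 27.0600i)/108.09

-1.0663 + 0.2503i


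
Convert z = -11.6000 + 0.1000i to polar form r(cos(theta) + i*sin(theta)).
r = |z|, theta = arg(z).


r = sqrt(134.56+0.01) = sqrt(134.57) = 11.6004
theta = atan2(0.1, -11.6) = 179.5061 degrees

r = 11.6004, theta = 179.5061 degrees


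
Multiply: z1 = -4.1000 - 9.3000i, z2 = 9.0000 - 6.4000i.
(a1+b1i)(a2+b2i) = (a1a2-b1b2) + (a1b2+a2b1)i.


Real = -4.1*9 - (-9.3)*(-6.4) = -36.9 - 59.52 = -96.42
Imag = -4.1*(-6.4) + 9*(-9.3) = 26.24 - (83.7) = -57.46

-96.4200 - 57.4600i


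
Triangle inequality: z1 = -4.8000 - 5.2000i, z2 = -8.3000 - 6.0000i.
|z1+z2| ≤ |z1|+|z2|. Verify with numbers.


|z1| = sqrt((-4.8)^2 + (-5.2)^2) = sqrt(50.08) = 7.0767
|z2| = sqrt((-8.3)^2 + (-6)^2) = sqrt(104.89) = 10.2416
z1+z2 = -13.1000 - 11.2000i
|z1+z2| = sqrt(297.05) = 17.2351
|z1|+|z2| = 7.0767 + 10.2416 = 17.3183

|z1+z2| = 17.2351 ≤ |z1|+|z2| = 17.3183 (verified)


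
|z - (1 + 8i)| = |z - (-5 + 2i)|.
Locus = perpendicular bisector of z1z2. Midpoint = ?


Equal distances means the locus is the perpendicular bisector of z1 and z2.
Midpoint = ((1+(-5))/2, (8+2)/2) = (-2.0000, 5.0000)

Perpendicular bisector through (-2.0000, 5.0000)


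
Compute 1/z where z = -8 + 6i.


|z|^2 = 64+36 = 100
1/z = (-8 - 6i)/100

1/z = -0.0800 - 0.0600i


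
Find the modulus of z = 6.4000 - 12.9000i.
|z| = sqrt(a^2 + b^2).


|z| = sqrt(6.4^2 + (-12.9)^2) = sqrt(40.96 + 166.41) = sqrt(207.37) = 14.4003

|z| = 14.4003


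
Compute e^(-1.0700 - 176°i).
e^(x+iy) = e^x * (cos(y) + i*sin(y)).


e^-1.0700 = 0.3430
cos(-176°) = -0.9976
sin(-176°) = -0.0698
Real = 0.3430*(-0.9976) = -0.3422
Imag = 0.3430*(-0.0698) = -0.0239

-0.3422 - 0.0239i


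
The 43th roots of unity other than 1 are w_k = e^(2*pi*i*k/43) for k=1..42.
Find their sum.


With w = e^(2*pi*i/43), all 43 of the 43th roots of unity w^0 = 1, w, ..., w^(42) sum to 0: 1 + w + ... + w^(42) = (1 - w^43)/(1 - w) = 0 since w^43 = 1, w ≠ 1.
Removing the root 1: w + w^2 + ... + w^(42) = 0 - 1 = -1

Sum = -1


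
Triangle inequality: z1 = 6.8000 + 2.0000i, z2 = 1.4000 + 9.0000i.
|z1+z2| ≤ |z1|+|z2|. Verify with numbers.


|z1| = sqrt(6.8^2 + 2^2) = sqrt(50.24) = 7.0880
|z2| = sqrt(1.4^2 + 9^2) = sqrt(82.96) = 9.1082
z1+z2 = 8.2000 + 11.0000i
|z1+z2| = sqrt(188.24) = 13.7201
|z1|+|z2| = 7.0880 + 9.1082 = 16.1962

|z1+z2| = 13.7201 ≤ |z1|+|z2| = 16.1962 (verified)


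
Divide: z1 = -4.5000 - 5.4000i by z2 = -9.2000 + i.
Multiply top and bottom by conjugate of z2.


Conjugate of z2 = -9.2000 - i
Numerator: (-4.5000 - 5.4000i)(-9.2000 - i) = 36.0000 + 54.1800i
Denominator: (-9.2)^2 + 1^2 = 85.64
Result = (36.0000 + 54.1800i)/85.64

0.4204 + 0.6326i


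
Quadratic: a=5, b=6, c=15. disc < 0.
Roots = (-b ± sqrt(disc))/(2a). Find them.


disc = 6^2 - 4*5*15 = 36 - 300 = -264
sqrt(|disc|) = sqrt(264) = 16.2481
Real part = -6/(2*5) = -0.6000
Imag part = 16.2481/(2*5) = 1.6248

-0.6000 ± 1.6248i


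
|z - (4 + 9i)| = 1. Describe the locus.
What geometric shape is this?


|z - z0| = r is a circle with center z0 and radius r.
Center = (4, 9), radius = 1

Circle with center (4, 9) and radius 1


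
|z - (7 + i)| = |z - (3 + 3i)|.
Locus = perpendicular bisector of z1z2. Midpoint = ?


Equal distances means the locus is the perpendicular bisector of z1 and z2.
Midpoint = ((7+3)/2, (1+3)/2) = (5.0000, 2.0000)

Perpendicular bisector through (5.0000, 2.0000)


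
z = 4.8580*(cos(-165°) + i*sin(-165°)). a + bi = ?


a = 4.8580*cos(-165°) = 4.8580*(-0.96593) = -4.6925
b = 4.8580*sin(-165°) = 4.8580*(-0.2588) = -1.2573

-4.6925 - 1.2573i


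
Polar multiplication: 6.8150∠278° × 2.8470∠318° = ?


r = 6.8150 * 2.8470 = 19.4023
theta = 278° + 318° = 596° = 236° (mod 360)

19.4023 cis(236°)


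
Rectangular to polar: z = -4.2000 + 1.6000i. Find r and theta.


r = sqrt(17.64+2.56) = sqrt(20.2) = 4.4944
theta = atan2(1.6, -4.2) = 159.1455 degrees

r = 4.4944, theta = 159.1455 degrees


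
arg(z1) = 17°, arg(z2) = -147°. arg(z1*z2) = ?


arg(z1*z2) = 17° - 147° = -130°
Normalized to (-180°, 180°]: -130°

-130°


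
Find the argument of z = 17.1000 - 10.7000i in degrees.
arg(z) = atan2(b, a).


Re = 17.1, Im = -10.7
arg = atan2(-10.7, 17.1) = -32.0355 degrees

arg(z) = -32.0355 degrees


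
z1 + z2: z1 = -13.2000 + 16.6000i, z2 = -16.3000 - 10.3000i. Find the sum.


Real: -13.2 - 16.3 = -29.5
Imag: 16.6 - 10.3 = 6.3

-29.5000 + 6.3000i


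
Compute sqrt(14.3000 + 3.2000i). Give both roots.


|z| = sqrt(204.49+10.24) = 14.6537
sqrt((|z|+a)/2) = sqrt((14.6537+14.3)/2) = sqrt(14.4768) = 3.8048
sqrt((|z|-a)/2) = sqrt((14.6537-14.3)/2) = sqrt(0.1768) = 0.4205

±(3.8048 + 0.4205i) i.e. 3.8048 + 0.4205i and -3.8048 - 0.4205i


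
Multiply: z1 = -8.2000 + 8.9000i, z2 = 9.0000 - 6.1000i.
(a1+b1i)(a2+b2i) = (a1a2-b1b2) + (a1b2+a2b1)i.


Real = -8.2*9 - 8.9*(-6.1) = -73.8 - (-54.29) = -19.51
Imag = -8.2*(-6.1) + 9*8.9 = 50.02 + 80.1 = 130.12

-19.5100 + 130.1200i


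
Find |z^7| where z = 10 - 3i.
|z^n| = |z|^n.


|z| = sqrt(100+9) = sqrt(109) = 10.4403
|z^7| = |z|^7 = (sqrt(109))^7 = 109^3 * sqrt(109) = 1295029*sqrt(109)

|z^7| = 1295029*sqrt(109) ≈ 13520499.6979


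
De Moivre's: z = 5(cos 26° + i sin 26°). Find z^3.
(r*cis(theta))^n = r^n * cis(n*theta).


r^3 = 5^3 = 125
n*theta = 3*26° = 78° = 78° (mod 360)
a = 125*cos(78°) = 25.9890
b = 125*sin(78°) = 122.2685

125 cis(78°) = 25.9890 + 122.2685i


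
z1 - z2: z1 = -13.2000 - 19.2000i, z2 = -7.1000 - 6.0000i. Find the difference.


Real: -13.2 + 7.1 = -6.1
Imag: -19.2 + 6 = -13.2

-6.1000 - 13.2000i


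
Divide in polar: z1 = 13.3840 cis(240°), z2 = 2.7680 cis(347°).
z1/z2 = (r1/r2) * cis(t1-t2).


r = 13.3840 / 2.7680 = 4.8353
theta = 240° - 347° = -107° = 253° (mod 360)

4.8353 cis(253°)


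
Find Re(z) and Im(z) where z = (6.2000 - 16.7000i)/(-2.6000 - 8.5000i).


Multiply by conjugate: (6.2000 - 16.7000i)(-2.6000 + 8.5000i) / ((-2.6)^2 + (-8.5)^2)
Numerator real = 6.2*(-2.6) - (16.7)*(-8.5) = 125.83
Numerator imag = -16.7*(-2.6) - 6.2*(-8.5) = 96.12
Denominator = 79.01
Re(z) = 125.83/79.01 = 1.5926
Im(z) = 96.12/79.01 = 1.2166

Re(z) = 1.5926, Im(z) = 1.2166


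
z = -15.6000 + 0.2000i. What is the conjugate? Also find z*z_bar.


z_bar = -15.6000 - 0.2000i
z*z_bar = (-15.6)^2 + 0.2^2 = 243.36 + 0.04 = 243.4

z_bar = -15.6000 - 0.2000i, z*z_bar = 243.4


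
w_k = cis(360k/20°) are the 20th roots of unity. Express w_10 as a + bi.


Angle = 360*10/20 = 180°
a = cos(180°) = -1.0000
b = sin(180°) = 0

-1.0000 + 0i


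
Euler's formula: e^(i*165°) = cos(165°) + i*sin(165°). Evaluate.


cos(165°) = -0.9659
sin(165°) = 0.2588

e^(i*165°) = -0.9659 + 0.2588i


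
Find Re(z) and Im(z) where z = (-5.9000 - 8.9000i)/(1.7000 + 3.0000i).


Multiply by conjugate: (-5.9000 - 8.9000i)(1.7000 - 3.0000i) / (1.7^2 + 3^2)
Numerator real = -5.9*1.7 - (8.9)*3 = -36.73
Numerator imag = -8.9*1.7 - (-5.9)*3 = 2.57
Denominator = 11.89
Re(z) = -36.73/11.89 = -3.0892
Im(z) = 2.57/11.89 = 0.2161

Re(z) = -3.0892, Im(z) = 0.2161


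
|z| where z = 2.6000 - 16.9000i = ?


|z| = sqrt(2.6^2 + (-16.9)^2) = sqrt(6.76 + 285.61) = sqrt(292.37) = 17.0988

|z| = 17.0988


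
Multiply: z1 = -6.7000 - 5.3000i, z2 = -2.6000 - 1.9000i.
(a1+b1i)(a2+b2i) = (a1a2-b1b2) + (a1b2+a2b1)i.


Real = -6.7*(-2.6) - (-5.3)*(-1.9) = 17.42 - 10.07 = 7.35
Imag = -6.7*(-1.9) - (2.6)*(-5.3) = 12.73 + 13.78 = 26.51

7.3500 + 26.5100i


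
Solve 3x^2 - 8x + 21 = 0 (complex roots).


disc = (-8)^2 - 4*3*21 = 64 - 252 = -188
sqrt(|disc|) = sqrt(188) = 13.7113
Real part = 8/(2*3) = 1.3333
Imag part = 13.7113/(2*3) = 2.2852

1.3333 ± 2.2852i


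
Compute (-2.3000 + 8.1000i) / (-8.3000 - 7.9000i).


Conjugate of z2 = -8.3000 + 7.9000i
Numerator: (-2.3000 + 8.1000i)(-8.3000 + 7.9000i) = -44.9000 - 85.4000i
Denominator: (-8.3)^2 + (-7.9)^2 = 131.3
Result = (-44.9000 - 85.4000i)/131.3

-0.3420 - 0.6504i


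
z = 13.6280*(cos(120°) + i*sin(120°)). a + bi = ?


a = 13.6280*cos(120°) = 13.6280*(-0.5) = -6.8140
b = 13.6280*sin(120°) = 13.6280*0.866025 = 11.8022

-6.8140 + 11.8022i


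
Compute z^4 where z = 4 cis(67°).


r^4 = 4^4 = 256
n*theta = 4*67° = 268° = 268° (mod 360)
a = 256*cos(268°) = -8.9343
b = 256*sin(268°) = -255.8441

256 cis(268°) = -8.9343 - 255.8441i


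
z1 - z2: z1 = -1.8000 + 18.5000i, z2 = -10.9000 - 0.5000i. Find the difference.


Real: -1.8 + 10.9 = 9.1
Imag: 18.5 + 0.5 = 19

9.1000 + 19.0000i


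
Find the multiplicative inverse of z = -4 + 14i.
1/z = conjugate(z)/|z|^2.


|z|^2 = 16+196 = 212
1/z = (-4 - 14i)/212

1/z = -0.0189 - 0.0660i


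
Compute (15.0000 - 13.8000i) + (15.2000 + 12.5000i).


Real: 15 + 15.2 = 30.2
Imag: -13.8 + 12.5 = -1.3

30.2000 - 1.3000i


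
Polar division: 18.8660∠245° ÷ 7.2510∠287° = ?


r = 18.8660 / 7.2510 = 2.6018
theta = 245° - 287° = -42° = 318° (mod 360)

2.6018 cis(318°)


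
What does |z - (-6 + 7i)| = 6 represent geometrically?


|z - z0| = r is a circle with center z0 and radius r.
Center = (-6, 7), radius = 6

Circle with center (-6, 7) and radius 6


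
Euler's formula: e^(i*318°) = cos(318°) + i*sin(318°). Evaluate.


cos(318°) = 0.7431
sin(318°) = -0.6691

e^(i*318°) = 0.7431 - 0.6691i


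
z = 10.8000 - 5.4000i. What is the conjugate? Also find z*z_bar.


z_bar = 10.8000 + 5.4000i
z*z_bar = 10.8^2 + (-5.4)^2 = 116.64 + 29.16 = 145.8

z_bar = 10.8000 + 5.4000i, z*z_bar = 145.8


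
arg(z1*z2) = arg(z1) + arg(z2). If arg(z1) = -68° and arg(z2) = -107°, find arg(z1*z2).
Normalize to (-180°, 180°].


arg(z1*z2) = -68° - 107° = -175°
Normalized to (-180°, 180°]: -175°

-175°


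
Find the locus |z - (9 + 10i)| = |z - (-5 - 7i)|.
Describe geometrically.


Equal distances means the locus is the perpendicular bisector of z1 and z2.
Midpoint = ((9+(-5))/2, (10+(-7))/2) = (2.0000, 1.5000)

Perpendicular bisector through (2.0000, 1.5000)


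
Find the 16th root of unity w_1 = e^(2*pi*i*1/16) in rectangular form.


Angle = 360*1/16 = 22.5°
a = cos(22.5°) = 0.9239
b = sin(22.5°) = 0.3827

0.9239 + 0.3827i


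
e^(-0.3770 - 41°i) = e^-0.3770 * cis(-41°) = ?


e^-0.3770 = 0.6859
cos(-41°) = 0.75471
sin(-41°) = -0.6561
Real = 0.6859*0.75471 = 0.5177
Imag = 0.6859*(-0.6561) = -0.4500

0.5177 - 0.4500i


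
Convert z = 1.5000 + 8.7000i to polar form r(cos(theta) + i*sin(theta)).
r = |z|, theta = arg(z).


r = sqrt(2.25+75.69) = sqrt(77.94) = 8.8284
theta = atan2(8.7, 1.5) = 80.2176 degrees

r = 8.8284, theta = 80.2176 degrees


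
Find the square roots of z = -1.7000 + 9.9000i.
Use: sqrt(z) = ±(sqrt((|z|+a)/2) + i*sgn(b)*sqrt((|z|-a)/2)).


|z| = sqrt(2.89+98.01) = 10.0449
sqrt((|z|+a)/2) = sqrt((10.0449+(-1.7))/2) = sqrt(4.1724) = 2.0427
sqrt((|z|-a)/2) = sqrt((10.0449-(-1.7))/2) = sqrt(5.8724) = 2.4233

±(2.0427 + 2.4233i) i.e. 2.0427 + 2.4233i and -2.0427 - 2.4233i


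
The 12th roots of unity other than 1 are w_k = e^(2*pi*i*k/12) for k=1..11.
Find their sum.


With w = e^(2*pi*i/12), all 12 of the 12th roots of unity w^0 = 1, w, ..., w^(11) sum to 0: 1 + w + ... + w^(11) = (1 - w^12)/(1 - w) = 0 since w^12 = 1, w ≠ 1.
Removing the root 1: w + w^2 + ... + w^(11) = 0 - 1 = -1

Sum = -1


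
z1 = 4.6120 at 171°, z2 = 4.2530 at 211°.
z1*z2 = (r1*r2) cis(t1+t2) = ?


r = 4.6120 * 4.2530 = 19.6148
theta = 171° + 211° = 382° = 22° (mod 360)

19.6148 cis(22°)


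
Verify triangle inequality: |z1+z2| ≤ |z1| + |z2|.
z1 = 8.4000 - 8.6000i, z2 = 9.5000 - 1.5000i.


|z1| = sqrt(8.4^2 + (-8.6)^2) = sqrt(144.52) = 12.0216
|z2| = sqrt(9.5^2 + (-1.5)^2) = sqrt(92.5) = 9.6177
z1+z2 = 17.9000 - 10.1000i
|z1+z2| = sqrt(422.42) = 20.5529
|z1|+|z2| = 12.0216 + 9.6177 = 21.6393

|z1+z2| = 20.5529 ≤ |z1|+|z2| = 21.6393 (verified)


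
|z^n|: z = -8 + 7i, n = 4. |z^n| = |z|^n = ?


|z| = sqrt(64+49) = sqrt(113) = 10.6301
|z^4| = |z|^4 = (sqrt(113))^4 = 113^2 = 12769

|z^4| = 12769


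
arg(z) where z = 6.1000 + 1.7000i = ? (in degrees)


Re = 6.1, Im = 1.7
arg = atan2(1.7, 6.1) = 15.5725 degrees

arg(z) = 15.5725 degrees


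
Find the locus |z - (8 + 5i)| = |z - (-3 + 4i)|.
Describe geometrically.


Equal distances means the locus is the perpendicular bisector of z1 and z2.
Midpoint = ((8+(-3))/2, (5+4)/2) = (2.5000, 4.5000)

Perpendicular bisector through (2.5000, 4.5000)


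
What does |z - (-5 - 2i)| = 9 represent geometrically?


|z - z0| = r is a circle with center z0 and radius r.
Center = (-5, -2), radius = 9

Circle with center (-5, -2) and radius 9


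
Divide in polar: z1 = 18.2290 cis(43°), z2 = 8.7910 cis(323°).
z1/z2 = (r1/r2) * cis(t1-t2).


r = 18.2290 / 8.7910 = 2.0736
theta = 43° - 323° = -280° = 80° (mod 360)

2.0736 cis(80°)


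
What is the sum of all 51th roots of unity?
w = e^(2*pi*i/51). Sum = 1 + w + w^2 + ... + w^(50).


The sum of all 51th roots of unity is 0.
Geometric series: (1 - w^51)/(1 - w) = (1-1)/(1-w) = 0 since w^51 = 1, w ≠ 1.
Alternatively: coefficient of z^50 in z^51 - 1 is 0.

0


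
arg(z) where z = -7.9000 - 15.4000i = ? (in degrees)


Re = -7.9, Im = -15.4
arg = atan2(-15.4, -7.9) = -117.1572 degrees

arg(z) = -117.1572 degrees


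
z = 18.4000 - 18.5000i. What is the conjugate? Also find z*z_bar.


z_bar = 18.4000 + 18.5000i
z*z_bar = 18.4^2 + (-18.5)^2 = 338.56 + 342.25 = 680.81

z_bar = 18.4000 + 18.5000i, z*z_bar = 680.81


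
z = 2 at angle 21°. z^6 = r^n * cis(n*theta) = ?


r^6 = 2^6 = 64
n*theta = 6*21° = 126° = 126° (mod 360)
a = 64*cos(126°) = -37.6183
b = 64*sin(126°) = 51.7771

64 cis(126°) = -37.6183 + 51.7771i


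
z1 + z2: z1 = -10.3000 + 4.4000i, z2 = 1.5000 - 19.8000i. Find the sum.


Real: -10.3 + 1.5 = -8.8
Imag: 4.4 - 19.8 = -15.4

-8.8000 - 15.4000i


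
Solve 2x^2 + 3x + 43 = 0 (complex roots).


disc = 3^2 - 4*2*43 = 9 - 344 = -335
sqrt(|disc|) = sqrt(335) = 18.3030
Real part = -3/(2*2) = -0.7500
Imag part = 18.3030/(2*2) = 4.5758

-0.7500 ± 4.5758i


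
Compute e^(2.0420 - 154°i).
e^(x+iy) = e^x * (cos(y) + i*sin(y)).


e^2.0420 = 7.7060
cos(-154°) = -0.89879
sin(-154°) = -0.43837
Real = 7.7060*(-0.89879) = -6.9261
Imag = 7.7060*(-0.43837) = -3.3781

-6.9261 - 3.3781i


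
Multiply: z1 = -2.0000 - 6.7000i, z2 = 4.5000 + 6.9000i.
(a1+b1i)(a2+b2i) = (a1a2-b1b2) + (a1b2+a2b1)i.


Real = -2*4.5 - (-6.7)*6.9 = -9 - (-46.23) = 37.23
Imag = -2*6.9 + 4.5*(-6.7) = -13.8 - (30.15) = -43.95

37.2300 - 43.9500i


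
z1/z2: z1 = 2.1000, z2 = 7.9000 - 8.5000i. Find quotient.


Conjugate of z2 = 7.9000 + 8.5000i
Numerator: (2.1000)(7.9000 + 8.5000i) = 16.5900 + 17.8500i
Denominator: 7.9^2 + (-8.5)^2 = 134.66
Result = (16.5900 + 17.8500i)/134.66

0.1232 + 0.1326i


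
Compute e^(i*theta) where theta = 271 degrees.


cos(271°) = 0.0175
sin(271°) = -0.9998

e^(i*271°) = 0.0175 - 0.9998i


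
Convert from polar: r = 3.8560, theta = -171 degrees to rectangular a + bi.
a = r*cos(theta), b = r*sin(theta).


a = 3.8560*cos(-171°) = 3.8560*(-0.98769) = -3.8085
b = 3.8560*sin(-171°) = 3.8560*(-0.15643) = -0.6032

-3.8085 - 0.6032i


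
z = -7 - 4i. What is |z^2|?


|z| = sqrt(49+16) = sqrt(65) = 8.0623
|z^2| = |z|^2 = (sqrt(65))^2 = 65

|z^2| = 65


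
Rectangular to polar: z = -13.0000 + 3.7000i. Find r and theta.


r = sqrt(169+13.69) = sqrt(182.69) = 13.5163
theta = atan2(3.7, -13) = 164.1128 degrees

r = 13.5163, theta = 164.1128 degrees


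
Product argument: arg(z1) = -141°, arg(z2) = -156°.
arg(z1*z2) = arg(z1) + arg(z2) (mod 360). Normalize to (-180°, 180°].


arg(z1*z2) = -141° - 156° = -297°
Normalized to (-180°, 180°]: 63°

63°


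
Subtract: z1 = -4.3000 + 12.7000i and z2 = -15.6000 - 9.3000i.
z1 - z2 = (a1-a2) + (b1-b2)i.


Real: -4.3 + 15.6 = 11.3
Imag: 12.7 + 9.3 = 22

11.3000 + 22.0000i


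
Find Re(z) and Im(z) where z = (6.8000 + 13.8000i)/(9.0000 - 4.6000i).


Multiply by conjugate: (6.8000 + 13.8000i)(9.0000 + 4.6000i) / (9^2 + (-4.6)^2)
Numerator real = 6.8*9 + 13.8*(-4.6) = -2.28
Numerator imag = 13.8*9 - 6.8*(-4.6) = 155.48
Denominator = 102.16
Re(z) = -2.28/102.16 = -0.0223
Im(z) = 155.48/102.16 = 1.5219

Re(z) = -0.0223, Im(z) = 1.5219


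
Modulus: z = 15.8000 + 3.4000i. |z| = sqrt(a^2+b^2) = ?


|z| = sqrt(15.8^2 + 3.4^2) = sqrt(249.64 + 11.56) = sqrt(261.2) = 16.1617

|z| = 16.1617


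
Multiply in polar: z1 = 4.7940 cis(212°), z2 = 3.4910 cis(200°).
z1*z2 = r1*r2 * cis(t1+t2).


r = 4.7940 * 3.4910 = 16.7359
theta = 212° + 200° = 412° = 52° (mod 360)

16.7359 cis(52°)


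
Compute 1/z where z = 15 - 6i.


|z|^2 = 225+36 = 261
1/z = (15 + 6i)/261

1/z = 0.0575 + 0.0230i


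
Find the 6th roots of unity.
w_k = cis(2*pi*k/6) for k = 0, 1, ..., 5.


The 6th roots of unity are cis(360k/6°) for k=0..5
Angle step = 360/6 = 60°
Primitive root: cis(60°)
Primitive root = 0.5000 + 0.8660i

6 roots at angles: 0°, 60°, 120°, 180°, 240°, 300°


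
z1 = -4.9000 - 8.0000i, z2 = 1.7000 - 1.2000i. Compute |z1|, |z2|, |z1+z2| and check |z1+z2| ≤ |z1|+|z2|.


|z1| = sqrt((-4.9)^2 + (-8)^2) = sqrt(88.01) = 9.3814
|z2| = sqrt(1.7^2 + (-1.2)^2) = sqrt(4.33) = 2.0809
z1+z2 = -3.2000 - 9.2000i
|z1+z2| = sqrt(94.88) = 9.7406
|z1|+|z2| = 9.3814 + 2.0809 = 11.4623

|z1+z2| = 9.7406 ≤ |z1|+|z2| = 11.4623 (verified)


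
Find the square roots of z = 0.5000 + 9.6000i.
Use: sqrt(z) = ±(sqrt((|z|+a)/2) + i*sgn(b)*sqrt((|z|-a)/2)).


|z| = sqrt(0.25+92.16) = 9.6130
sqrt((|z|+a)/2) = sqrt((9.6130+0.5)/2) = sqrt(5.0565) = 2.2487
sqrt((|z|-a)/2) = sqrt((9.6130-0.5)/2) = sqrt(4.5565) = 2.1346

±(2.2487 + 2.1346i) i.e. 2.2487 + 2.1346i and -2.2487 - 2.1346i


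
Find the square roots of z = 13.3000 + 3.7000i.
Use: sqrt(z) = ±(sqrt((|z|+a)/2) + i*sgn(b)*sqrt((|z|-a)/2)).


|z| = sqrt(176.89+13.69) = 13.8051
sqrt((|z|+a)/2) = sqrt((13.8051+13.3)/2) = sqrt(13.5525) = 3.6814
sqrt((|z|-a)/2) = sqrt((13.8051-13.3)/2) = sqrt(0.2525) = 0.5025

±(3.6814 + 0.5025i) i.e. 3.6814 + 0.5025i and -3.6814 - 0.5025i


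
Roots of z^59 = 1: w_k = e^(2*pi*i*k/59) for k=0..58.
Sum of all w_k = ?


The sum of all 59th roots of unity is 0.
Geometric series: (1 - w^59)/(1 - w) = (1-1)/(1-w) = 0 since w^59 = 1, w ≠ 1.
Alternatively: coefficient of z^58 in z^59 - 1 is 0.

0


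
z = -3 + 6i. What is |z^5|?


|z| = sqrt(9+36) = sqrt(45) = 6.7082
|z^5| = |z|^5 = (sqrt(45))^5 = 45^2 * sqrt(45) = 2025*sqrt(45)

|z^5| = 2025*sqrt(45) ≈ 13584.1130


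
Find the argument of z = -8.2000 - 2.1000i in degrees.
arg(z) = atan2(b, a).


Re = -8.2, Im = -2.1
arg = atan2(-2.1, -8.2) = -165.6354 degrees

arg(z) = -165.6354 degrees


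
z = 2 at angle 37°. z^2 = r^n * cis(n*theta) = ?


r^2 = 2^2 = 4
n*theta = 2*37° = 74° = 74° (mod 360)
a = 4*cos(74°) = 1.1025
b = 4*sin(74°) = 3.8450

4 cis(74°) = 1.1025 + 3.8450i


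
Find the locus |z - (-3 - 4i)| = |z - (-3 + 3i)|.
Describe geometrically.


Equal distances means the locus is the perpendicular bisector of z1 and z2.
Midpoint = ((-3+(-3))/2, (-4+3)/2) = (-3.0000, -0.5000)

Perpendicular bisector through (-3.0000, -0.5000)


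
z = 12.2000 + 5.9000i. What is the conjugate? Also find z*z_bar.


z_bar = 12.2000 - 5.9000i
z*z_bar = 12.2^2 + 5.9^2 = 148.84 + 34.81 = 183.65

z_bar = 12.2000 - 5.9000i, z*z_bar = 183.65


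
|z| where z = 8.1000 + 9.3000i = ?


|z| = sqrt(8.1^2 + 9.3^2) = sqrt(65.61 + 86.49) = sqrt(152.1) = 12.3329

|z| = 12.3329


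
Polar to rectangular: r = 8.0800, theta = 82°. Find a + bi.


a = 8.0800*cos(82°) = 8.0800*0.13917 = 1.1245
b = 8.0800*sin(82°) = 8.0800*0.99027 = 8.0014

1.1245 + 8.0014i


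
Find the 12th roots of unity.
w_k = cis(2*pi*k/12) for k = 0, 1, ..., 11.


The 12th roots of unity are cis(360k/12°) for k=0..11
Angle step = 360/12 = 30°
Primitive root: cis(30°)
Primitive root = 0.8660 + 0.5000i

12 roots at angles: 0°, 30°, 60°, 90°, 120°, 150°, 180°, 210°, 240°, 270°, 300°, 330°


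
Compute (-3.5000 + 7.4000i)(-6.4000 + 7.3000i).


Real = -3.5*(-6.4) - 7.4*7.3 = 22.4 - 54.02 = -31.62
Imag = -3.5*7.3 - (6.4)*7.4 = -25.55 - (47.36) = -72.91

-31.6200 - 72.9100i


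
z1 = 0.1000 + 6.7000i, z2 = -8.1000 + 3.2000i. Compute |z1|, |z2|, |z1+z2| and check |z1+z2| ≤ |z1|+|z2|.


|z1| = sqrt(0.1^2 + 6.7^2) = sqrt(44.9) = 6.7007
|z2| = sqrt((-8.1)^2 + 3.2^2) = sqrt(75.85) = 8.7092
z1+z2 = -8.0000 + 9.9000i
|z1+z2| = sqrt(162.01) = 12.7283
|z1|+|z2| = 6.7007 + 8.7092 = 15.4099

|z1+z2| = 12.7283 ≤ |z1|+|z2| = 15.4099 (verified)


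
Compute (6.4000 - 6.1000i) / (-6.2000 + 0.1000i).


Conjugate of z2 = -6.2000 - 0.1000i
Numerator: (6.4000 - 6.1000i)(-6.2000 - 0.1000i) = -40.2900 + 37.1800i
Denominator: (-6.2)^2 + 0.1^2 = 38.45
Result = (-40.2900 + 37.1800i)/38.45

-1.0479 + 0.9670i


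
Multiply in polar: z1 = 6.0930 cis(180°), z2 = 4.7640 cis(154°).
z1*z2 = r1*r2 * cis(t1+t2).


r = 6.0930 * 4.7640 = 29.0271
theta = 180° + 154° = 334° = 334° (mod 360)

29.0271 cis(334°)


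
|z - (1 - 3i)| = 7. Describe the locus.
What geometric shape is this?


|z - z0| = r is a circle with center z0 and radius r.
Center = (1, -3), radius = 7

Circle with center (1, -3) and radius 7


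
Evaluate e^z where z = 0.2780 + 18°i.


e^0.2780 = 1.3205
cos(18°) = 0.9511
sin(18°) = 0.30902
Real = 1.3205*0.9511 = 1.2559
Imag = 1.3205*0.30902 = 0.4081

1.2559 + 0.4081i


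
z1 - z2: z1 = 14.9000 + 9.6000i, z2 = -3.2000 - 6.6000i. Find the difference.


Real: 14.9 + 3.2 = 18.1
Imag: 9.6 + 6.6 = 16.2

18.1000 + 16.2000i


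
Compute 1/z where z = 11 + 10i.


|z|^2 = 121+100 = 221
1/z = (11 - 10i)/221

1/z = 0.0498 - 0.0452i


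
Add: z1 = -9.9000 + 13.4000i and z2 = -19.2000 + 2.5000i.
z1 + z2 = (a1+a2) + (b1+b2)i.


Real: -9.9 - 19.2 = -29.1
Imag: 13.4 + 2.5 = 15.9

-29.1000 + 15.9000i


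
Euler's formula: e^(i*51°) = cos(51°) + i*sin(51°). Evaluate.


cos(51°) = 0.6293
sin(51°) = 0.7771

e^(i*51°) = 0.6293 + 0.7771i


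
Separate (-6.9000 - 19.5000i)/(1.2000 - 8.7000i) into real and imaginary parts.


Multiply by conjugate: (-6.9000 - 19.5000i)(1.2000 + 8.7000i) / (1.2^2 + (-8.7)^2)
Numerator real = -6.9*1.2 - (19.5)*(-8.7) = 161.37
Numerator imag = -19.5*1.2 - (-6.9)*(-8.7) = -83.43
Denominator = 77.13
Re(z) = 161.37/77.13 = 2.0922
Im(z) = -83.43/77.13 = -1.0817

Re(z) = 2.0922, Im(z) = -1.0817


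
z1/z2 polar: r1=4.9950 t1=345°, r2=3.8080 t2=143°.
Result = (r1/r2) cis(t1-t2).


r = 4.9950 / 3.8080 = 1.3117
theta = 345° - 143° = 202° = 202° (mod 360)

1.3117 cis(202°)


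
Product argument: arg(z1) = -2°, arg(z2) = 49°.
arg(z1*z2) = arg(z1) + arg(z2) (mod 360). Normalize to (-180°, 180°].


arg(z1*z2) = -2° + 49° = 47°
Normalized to (-180°, 180°]: 47°

47°


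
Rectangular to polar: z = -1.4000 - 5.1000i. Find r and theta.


r = sqrt(1.96+26.01) = sqrt(27.97) = 5.2887
theta = atan2(-5.1, -1.4) = -105.3501 degrees

r = 5.2887, theta = -105.3501 degrees


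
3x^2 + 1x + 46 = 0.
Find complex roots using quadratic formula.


disc = 1^2 - 4*3*46 = 1 - 552 = -551
sqrt(|disc|) = sqrt(551) = 23.4734
Real part = -1/(2*3) = -0.1667
Imag part = 23.4734/(2*3) = 3.9122

-0.1667 ± 3.9122i


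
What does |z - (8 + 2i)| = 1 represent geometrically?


|z - z0| = r is a circle with center z0 and radius r.
Center = (8, 2), radius = 1

Circle with center (8, 2) and radius 1


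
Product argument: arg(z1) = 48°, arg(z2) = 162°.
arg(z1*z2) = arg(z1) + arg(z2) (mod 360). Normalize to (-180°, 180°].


arg(z1*z2) = 48° + 162° = 210°
Normalized to (-180°, 180°]: -150°

-150°


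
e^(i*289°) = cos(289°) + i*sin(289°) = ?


cos(289°) = 0.3256
sin(289°) = -0.9455

e^(i*289°) = 0.3256 - 0.9455i


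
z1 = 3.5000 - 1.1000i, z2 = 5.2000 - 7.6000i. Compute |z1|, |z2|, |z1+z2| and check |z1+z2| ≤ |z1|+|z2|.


|z1| = sqrt(3.5^2 + (-1.1)^2) = sqrt(13.46) = 3.6688
|z2| = sqrt(5.2^2 + (-7.6)^2) = sqrt(84.8) = 9.2087
z1+z2 = 8.7000 - 8.7000i
|z1+z2| = sqrt(151.38) = 12.3037
|z1|+|z2| = 3.6688 + 9.2087 = 12.8775

|z1+z2| = 12.3037 ≤ |z1|+|z2| = 12.8775 (verified)


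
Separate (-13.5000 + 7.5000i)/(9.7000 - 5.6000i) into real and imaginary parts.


Multiply by conjugate: (-13.5000 + 7.5000i)(9.7000 + 5.6000i) / (9.7^2 + (-5.6)^2)
Numerator real = -13.5*9.7 + 7.5*(-5.6) = -172.95
Numerator imag = 7.5*9.7 - (-13.5)*(-5.6) = -2.85
Denominator = 125.45
Re(z) = -172.95/125.45 = -1.3786
Im(z) = -2.85/125.45 = -0.0227

Re(z) = -1.3786, Im(z) = -0.0227


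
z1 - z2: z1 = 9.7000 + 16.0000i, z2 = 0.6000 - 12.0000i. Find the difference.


Real: 9.7 - 0.6 = 9.1
Imag: 16 + 12 = 28

9.1000 + 28.0000i


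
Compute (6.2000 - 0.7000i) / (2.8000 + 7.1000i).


Conjugate of z2 = 2.8000 - 7.1000i
Numerator: (6.2000 - 0.7000i)(2.8000 - 7.1000i) = 12.3900 - 45.9800i
Denominator: 2.8^2 + 7.1^2 = 58.25
Result = (12.3900 - 45.9800i)/58.25

0.2127 - 0.7894i


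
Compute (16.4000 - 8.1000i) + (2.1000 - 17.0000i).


Real: 16.4 + 2.1 = 18.5
Imag: -8.1 - 17 = -25.1

18.5000 - 25.1000i


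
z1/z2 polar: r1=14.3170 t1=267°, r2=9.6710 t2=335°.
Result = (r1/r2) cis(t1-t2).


r = 14.3170 / 9.6710 = 1.4804
theta = 267° - 335° = -68° = 292° (mod 360)

1.4804 cis(292°)


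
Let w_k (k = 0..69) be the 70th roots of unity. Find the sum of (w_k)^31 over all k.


The roots are w_k = w^k with w = e^(2*pi*i/70), and (w^k)^31 = (w^31)^k.
So S = 1 + u + u^2 + ... + u^(69) with u = w^31.
31 = 0*70 + 31, so 31 is not a multiple of 70: u = w^31 ≠ 1 (w is a primitive 70th root), while u^70 = (w^70)^31 = 1.
Geometric series: S = (1 - u^70)/(1 - u) = (1 - 1)/(1 - u) = 0

S = 0


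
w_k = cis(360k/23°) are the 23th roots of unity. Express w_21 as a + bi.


Angle = 360*21/23 = 328.6957°
a = cos(328.6957°) = 0.8544
b = sin(328.6957°) = -0.5196

0.8544 - 0.5196i


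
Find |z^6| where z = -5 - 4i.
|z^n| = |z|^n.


|z| = sqrt(25+16) = sqrt(41) = 6.4031
|z^6| = |z|^6 = (sqrt(41))^6 = 41^3 = 68921

|z^6| = 68921


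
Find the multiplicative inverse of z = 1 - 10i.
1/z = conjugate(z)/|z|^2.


|z|^2 = 1+100 = 101
1/z = (1 + 10i)/101

1/z = 0.0099 + 0.0990i


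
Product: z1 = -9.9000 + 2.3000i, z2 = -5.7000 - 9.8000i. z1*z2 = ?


Real = -9.9*(-5.7) - 2.3*(-9.8) = 56.43 - (-22.54) = 78.97
Imag = -9.9*(-9.8) - (5.7)*2.3 = 97.02 - (13.11) = 83.91

78.9700 + 83.9100i


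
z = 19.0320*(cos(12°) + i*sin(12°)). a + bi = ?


a = 19.0320*cos(12°) = 19.0320*0.978148 = 18.6161
b = 19.0320*sin(12°) = 19.0320*0.207912 = 3.9570

18.6161 + 3.9570i


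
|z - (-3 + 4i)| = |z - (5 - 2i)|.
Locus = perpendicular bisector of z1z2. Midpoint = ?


Equal distances means the locus is the perpendicular bisector of z1 and z2.
Midpoint = ((-3+5)/2, (4+(-2))/2) = (1.0000, 1.0000)

Perpendicular bisector through (1.0000, 1.0000)


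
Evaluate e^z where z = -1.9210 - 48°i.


e^-1.9210 = 0.14646
cos(-48°) = 0.6691
sin(-48°) = -0.7431
Real = 0.14646*0.6691 = 0.0980
Imag = 0.14646*(-0.7431) = -0.1088

0.0980 - 0.1088i


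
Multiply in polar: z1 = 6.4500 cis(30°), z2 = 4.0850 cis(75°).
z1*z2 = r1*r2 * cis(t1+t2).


r = 6.4500 * 4.0850 = 26.3483
theta = 30° + 75° = 105° = 105° (mod 360)

26.3483 cis(105°)


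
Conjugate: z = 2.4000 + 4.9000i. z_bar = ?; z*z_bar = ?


z_bar = 2.4000 - 4.9000i
z*z_bar = 2.4^2 + 4.9^2 = 5.76 + 24.01 = 29.77

z_bar = 2.4000 - 4.9000i, z*z_bar = 29.77


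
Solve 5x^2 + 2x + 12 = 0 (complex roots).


disc = 2^2 - 4*5*12 = 4 - 240 = -236
sqrt(|disc|) = sqrt(236) = 15.3623
Real part = -2/(2*5) = -0.2000
Imag part = 15.3623/(2*5) = 1.5362

-0.2000 ± 1.5362i


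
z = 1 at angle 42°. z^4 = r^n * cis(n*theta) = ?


r^4 = 1^4 = 1
n*theta = 4*42° = 168° = 168° (mod 360)
a = 1*cos(168°) = -0.9781
b = 1*sin(168°) = 0.2079

1 cis(168°) = -0.9781 + 0.2079i


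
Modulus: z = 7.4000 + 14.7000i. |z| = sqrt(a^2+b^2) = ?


|z| = sqrt(7.4^2 + 14.7^2) = sqrt(54.76 + 216.09) = sqrt(270.85) = 16.4575

|z| = 16.4575


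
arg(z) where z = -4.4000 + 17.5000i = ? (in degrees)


Re = -4.4, Im = 17.5
arg = atan2(17.5, -4.4) = 104.1133 degrees

arg(z) = 104.1133 degrees


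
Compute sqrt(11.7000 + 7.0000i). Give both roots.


|z| = sqrt(136.89+49) = 13.6341
sqrt((|z|+a)/2) = sqrt((13.6341+11.7)/2) = sqrt(12.6671) = 3.5591
sqrt((|z|-a)/2) = sqrt((13.6341-11.7)/2) = sqrt(0.9671) = 0.9834

±(3.5591 + 0.9834i) i.e. 3.5591 + 0.9834i and -3.5591 - 0.9834i


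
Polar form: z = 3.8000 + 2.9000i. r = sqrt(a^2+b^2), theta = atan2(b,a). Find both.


r = sqrt(14.44+8.41) = sqrt(22.85) = 4.7802
theta = atan2(2.9, 3.8) = 37.3493 degrees

r = 4.7802, theta = 37.3493 degrees


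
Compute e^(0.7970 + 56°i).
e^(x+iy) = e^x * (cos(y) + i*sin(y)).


e^0.7970 = 2.2189
cos(56°) = 0.5592
sin(56°) = 0.829
Real = 2.2189*0.5592 = 1.2408
Imag = 2.2189*0.829 = 1.8395

1.2408 + 1.8395i


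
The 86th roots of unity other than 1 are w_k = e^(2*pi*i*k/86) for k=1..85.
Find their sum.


With w = e^(2*pi*i/86), all 86 of the 86th roots of unity w^0 = 1, w, ..., w^(85) sum to 0: 1 + w + ... + w^(85) = (1 - w^86)/(1 - w) = 0 since w^86 = 1, w ≠ 1.
Removing the root 1: w + w^2 + ... + w^(85) = 0 - 1 = -1

Sum = -1


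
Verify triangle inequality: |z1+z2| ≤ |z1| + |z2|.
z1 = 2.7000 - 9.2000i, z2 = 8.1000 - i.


|z1| = sqrt(2.7^2 + (-9.2)^2) = sqrt(91.93) = 9.5880
|z2| = sqrt(8.1^2 + (-1)^2) = sqrt(66.61) = 8.1615
z1+z2 = 10.8000 - 10.2000i
|z1+z2| = sqrt(220.68) = 14.8553
|z1|+|z2| = 9.5880 + 8.1615 = 17.7495

|z1+z2| = 14.8553 ≤ |z1|+|z2| = 17.7495 (verified)


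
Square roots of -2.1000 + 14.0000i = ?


|z| = sqrt(4.41+196) = 14.1566
sqrt((|z|+a)/2) = sqrt((14.1566+(-2.1))/2) = sqrt(6.0283) = 2.4553
sqrt((|z|-a)/2) = sqrt((14.1566-(-2.1))/2) = sqrt(8.1283) = 2.8510

±(2.4553 + 2.8510i) i.e. 2.4553 + 2.8510i and -2.4553 - 2.8510i
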